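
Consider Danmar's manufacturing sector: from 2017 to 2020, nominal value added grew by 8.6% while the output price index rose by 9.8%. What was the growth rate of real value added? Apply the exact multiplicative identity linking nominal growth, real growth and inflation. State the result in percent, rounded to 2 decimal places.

(1 + g_nom) = (1 + g_real)(1 + π), so g_real = 1.0860 / 1.0980 − 1 = -0.01093.

-1.09%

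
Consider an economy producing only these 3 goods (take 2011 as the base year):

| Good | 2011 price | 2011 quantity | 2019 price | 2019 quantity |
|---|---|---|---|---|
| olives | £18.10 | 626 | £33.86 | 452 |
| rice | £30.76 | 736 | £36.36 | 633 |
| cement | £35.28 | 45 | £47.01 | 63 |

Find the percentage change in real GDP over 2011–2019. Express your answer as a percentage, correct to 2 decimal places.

-15.98%

Real GDP 2011 = Nominal GDP 2011 = 18.10·626 + 30.76·736 + 35.28·45 = 35557.56.
Real GDP 2019 (at 2011 prices) = 18.10·452 + 30.76·633 + 35.28·63 = 29874.92.
Real growth = 29874.92/35557.56 − 1 = -0.1598.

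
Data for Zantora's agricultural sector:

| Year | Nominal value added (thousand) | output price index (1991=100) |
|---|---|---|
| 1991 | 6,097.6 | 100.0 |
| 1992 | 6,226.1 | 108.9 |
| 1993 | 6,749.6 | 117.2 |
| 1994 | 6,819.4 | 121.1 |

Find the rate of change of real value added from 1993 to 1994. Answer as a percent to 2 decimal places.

-2.22%

Real value added 1993 = 6749.6/1.172 = 5759.04.
Real value added 1994 = 6819.4/1.211 = 5631.21.
Change = 5631.21/5759.04 − 1 = -0.0222.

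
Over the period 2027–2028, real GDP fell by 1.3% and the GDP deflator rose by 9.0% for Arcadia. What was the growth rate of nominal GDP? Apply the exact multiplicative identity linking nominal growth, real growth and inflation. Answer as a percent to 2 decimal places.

7.58%

(1 + g_nom) = (1 + g_real)(1 + π) = 0.9870 × 1.0900 = 1.07583.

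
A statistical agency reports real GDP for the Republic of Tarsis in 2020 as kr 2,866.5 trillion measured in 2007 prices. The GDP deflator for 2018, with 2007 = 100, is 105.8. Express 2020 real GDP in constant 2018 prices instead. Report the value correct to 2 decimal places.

kr 3,032.76 trillion

Real GDP in 2018 prices = Real GDP in 2007 prices × (P_2018/P_2007) = 2866.5 × 1.058 = 3032.76.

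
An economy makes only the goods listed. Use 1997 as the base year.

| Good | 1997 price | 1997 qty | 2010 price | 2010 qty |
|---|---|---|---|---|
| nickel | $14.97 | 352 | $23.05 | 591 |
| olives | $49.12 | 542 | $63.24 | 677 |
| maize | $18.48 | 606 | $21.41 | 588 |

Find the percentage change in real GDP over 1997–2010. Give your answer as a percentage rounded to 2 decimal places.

22.92%

Real GDP 1997 = Nominal GDP 1997 = 14.97·352 + 49.12·542 + 18.48·606 = 43091.36.
Real GDP 2010 (at 1997 prices) = 14.97·591 + 49.12·677 + 18.48·588 = 52967.75.
Real growth = 52967.75/43091.36 − 1 = 0.2292.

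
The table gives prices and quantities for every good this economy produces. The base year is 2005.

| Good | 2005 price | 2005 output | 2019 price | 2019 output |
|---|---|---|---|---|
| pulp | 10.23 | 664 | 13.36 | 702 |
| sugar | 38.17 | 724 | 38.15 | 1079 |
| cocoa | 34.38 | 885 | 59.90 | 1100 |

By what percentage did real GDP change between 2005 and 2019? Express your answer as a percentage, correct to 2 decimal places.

Real GDP 2005 = Nominal GDP 2005 = 10.23·664 + 38.17·724 + 34.38·885 = 64854.10.
Real GDP 2019 (at 2005 prices) = 10.23·702 + 38.17·1079 + 34.38·1100 = 86184.89.
Real growth = 86184.89/64854.10 − 1 = 0.3289.

32.89%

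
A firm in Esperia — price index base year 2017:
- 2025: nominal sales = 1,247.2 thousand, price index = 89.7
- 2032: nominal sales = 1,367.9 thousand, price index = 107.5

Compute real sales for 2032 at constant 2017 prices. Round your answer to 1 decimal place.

Real sales = Nominal / (price index/100) = 1367.9 / 1.075 = 1272.47.

1,272.5 thousand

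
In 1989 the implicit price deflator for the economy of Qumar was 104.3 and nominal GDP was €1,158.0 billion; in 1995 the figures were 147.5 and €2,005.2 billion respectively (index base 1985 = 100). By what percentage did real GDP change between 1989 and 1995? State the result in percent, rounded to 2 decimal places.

Real GDP 1989 = 1158.0 / 1.043 = 1110.26.
Real GDP 1995 = 2005.2 / 1.475 = 1359.46.
Real growth = 1359.46 / 1110.26 − 1 = 0.2245.

22.45%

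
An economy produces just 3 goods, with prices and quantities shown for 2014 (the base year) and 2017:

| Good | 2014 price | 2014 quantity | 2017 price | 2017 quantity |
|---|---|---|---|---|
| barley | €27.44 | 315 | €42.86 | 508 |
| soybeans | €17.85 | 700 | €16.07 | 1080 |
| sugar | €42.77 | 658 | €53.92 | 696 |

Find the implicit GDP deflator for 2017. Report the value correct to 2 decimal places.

Nominal GDP 2017 = 42.86·508 + 16.07·1080 + 53.92·696 = 76656.80.
Real GDP 2017 (at 2014 prices) = 27.44·508 + 17.85·1080 + 42.77·696 = 62985.44.
Deflator = Nominal/Real × 100 = 76656.80/62985.44 × 100 = 121.706.

121.71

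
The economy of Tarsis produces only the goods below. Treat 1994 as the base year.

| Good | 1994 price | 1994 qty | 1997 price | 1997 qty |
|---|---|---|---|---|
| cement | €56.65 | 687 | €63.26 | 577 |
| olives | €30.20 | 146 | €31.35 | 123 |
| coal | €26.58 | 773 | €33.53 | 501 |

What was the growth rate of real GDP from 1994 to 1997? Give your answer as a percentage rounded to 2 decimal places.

Real GDP 1994 = Nominal GDP 1994 = 56.65·687 + 30.20·146 + 26.58·773 = 63874.09.
Real GDP 1997 (at 1994 prices) = 56.65·577 + 30.20·123 + 26.58·501 = 49718.23.
Real growth = 49718.23/63874.09 − 1 = -0.2216.

-22.16%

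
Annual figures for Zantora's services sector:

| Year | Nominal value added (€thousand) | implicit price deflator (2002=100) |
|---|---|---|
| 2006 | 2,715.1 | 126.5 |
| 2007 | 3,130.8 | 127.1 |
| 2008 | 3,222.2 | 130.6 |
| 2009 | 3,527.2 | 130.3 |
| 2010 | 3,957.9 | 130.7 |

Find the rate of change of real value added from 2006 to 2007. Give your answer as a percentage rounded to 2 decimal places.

14.77%

Real value added 2006 = 2715.1/1.265 = 2146.32.
Real value added 2007 = 3130.8/1.271 = 2463.26.
Change = 2463.26/2146.32 − 1 = 0.1477.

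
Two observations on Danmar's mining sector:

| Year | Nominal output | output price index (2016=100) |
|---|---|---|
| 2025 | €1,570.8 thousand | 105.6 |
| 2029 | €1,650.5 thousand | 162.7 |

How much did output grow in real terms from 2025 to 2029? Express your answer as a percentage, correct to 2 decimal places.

Real output 2025 = 1570.8 / 1.056 = 1487.50.
Real output 2029 = 1650.5 / 1.627 = 1014.44.
Real growth = 1014.44 / 1487.50 − 1 = -0.3180.

-31.80%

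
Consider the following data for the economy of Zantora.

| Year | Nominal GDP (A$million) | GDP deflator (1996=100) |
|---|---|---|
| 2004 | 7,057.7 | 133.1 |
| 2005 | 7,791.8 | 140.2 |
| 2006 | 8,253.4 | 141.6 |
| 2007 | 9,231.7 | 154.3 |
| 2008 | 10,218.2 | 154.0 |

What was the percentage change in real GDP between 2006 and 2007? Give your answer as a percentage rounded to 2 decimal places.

Real GDP 2006 = 8253.4/1.416 = 5828.67.
Real GDP 2007 = 9231.7/1.543 = 5982.96.
Change = 5982.96/5828.67 − 1 = 0.0265.

2.65%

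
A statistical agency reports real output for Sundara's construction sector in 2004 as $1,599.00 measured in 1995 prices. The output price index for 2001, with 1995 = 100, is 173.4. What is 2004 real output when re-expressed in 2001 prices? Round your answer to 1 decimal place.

Real output in 2001 prices = Real output in 1995 prices × (P_2001/P_1995) = 1599.00 × 1.734 = 2772.67.

$2,772.7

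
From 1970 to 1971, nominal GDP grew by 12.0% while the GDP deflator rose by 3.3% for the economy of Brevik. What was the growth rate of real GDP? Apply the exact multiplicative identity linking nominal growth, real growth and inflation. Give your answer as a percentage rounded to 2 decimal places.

8.42%

(1 + g_nom) = (1 + g_real)(1 + π), so g_real = 1.1200 / 1.0330 − 1 = 0.08422.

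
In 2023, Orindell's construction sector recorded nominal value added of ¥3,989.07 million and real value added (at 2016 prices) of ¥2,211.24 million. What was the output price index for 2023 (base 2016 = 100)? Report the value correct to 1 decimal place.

output price index = (Nominal / Real) × 100 = 3989.07 / 2211.24 × 100 = 180.40.

180.4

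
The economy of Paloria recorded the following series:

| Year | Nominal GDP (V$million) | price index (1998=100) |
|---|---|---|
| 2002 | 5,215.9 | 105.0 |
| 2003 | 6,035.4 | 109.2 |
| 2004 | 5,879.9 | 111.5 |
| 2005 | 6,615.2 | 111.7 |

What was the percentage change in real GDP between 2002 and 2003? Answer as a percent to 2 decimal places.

11.26%

Real GDP 2002 = 5215.9/1.050 = 4967.52.
Real GDP 2003 = 6035.4/1.092 = 5526.92.
Change = 5526.92/4967.52 − 1 = 0.1126.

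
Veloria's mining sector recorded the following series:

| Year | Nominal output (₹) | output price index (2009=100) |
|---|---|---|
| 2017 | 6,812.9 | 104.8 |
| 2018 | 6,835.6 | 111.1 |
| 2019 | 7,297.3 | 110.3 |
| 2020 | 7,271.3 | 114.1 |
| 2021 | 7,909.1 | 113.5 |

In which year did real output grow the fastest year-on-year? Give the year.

2018: real = 6835.6/1.111 = 6152.66; growth vs 2017 (6500.86) = -5.36%.
2019: real = 7297.3/1.103 = 6615.87; growth vs 2018 (6152.66) = 7.53%.
2020: real = 7271.3/1.141 = 6372.74; growth vs 2019 (6615.87) = -3.67%.
2021: real = 7909.1/1.135 = 6968.37; growth vs 2020 (6372.74) = 9.35%.

2021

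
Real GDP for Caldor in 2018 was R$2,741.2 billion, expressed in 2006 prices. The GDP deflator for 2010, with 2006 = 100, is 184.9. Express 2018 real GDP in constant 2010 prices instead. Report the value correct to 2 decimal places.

Real GDP in 2010 prices = Real GDP in 2006 prices × (P_2010/P_2006) = 2741.2 × 1.849 = 5068.48.

R$5,068.48 billion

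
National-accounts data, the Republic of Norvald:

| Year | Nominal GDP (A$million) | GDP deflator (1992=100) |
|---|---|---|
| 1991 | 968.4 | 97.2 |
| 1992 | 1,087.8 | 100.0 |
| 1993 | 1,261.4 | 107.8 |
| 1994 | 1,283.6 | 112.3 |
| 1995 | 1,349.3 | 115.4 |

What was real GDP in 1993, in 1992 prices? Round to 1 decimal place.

A$1,170.1 million

Real GDP 1993 = 1261.4 / 1.078 = 1170.13.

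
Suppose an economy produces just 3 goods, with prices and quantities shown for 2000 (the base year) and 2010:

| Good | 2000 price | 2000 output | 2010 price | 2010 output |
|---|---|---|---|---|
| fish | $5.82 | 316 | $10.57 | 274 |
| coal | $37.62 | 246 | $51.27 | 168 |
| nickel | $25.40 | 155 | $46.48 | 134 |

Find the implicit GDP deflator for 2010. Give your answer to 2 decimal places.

156.72

Nominal GDP 2010 = 10.57·274 + 51.27·168 + 46.48·134 = 17737.86.
Real GDP 2010 (at 2000 prices) = 5.82·274 + 37.62·168 + 25.40·134 = 11318.44.
Deflator = Nominal/Real × 100 = 17737.86/11318.44 × 100 = 156.716.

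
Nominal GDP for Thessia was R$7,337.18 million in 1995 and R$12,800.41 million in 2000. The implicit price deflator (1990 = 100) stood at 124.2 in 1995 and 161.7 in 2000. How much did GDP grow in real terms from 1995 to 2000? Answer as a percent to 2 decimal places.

34.00%

Deflate each year: 1995 → 7337.18/1.242 = 5907.55; 2000 → 12800.41/1.617 = 7916.15.
So real GDP changed by 7916.15/5907.55 − 1 = 0.3400, i.e. 34.00%.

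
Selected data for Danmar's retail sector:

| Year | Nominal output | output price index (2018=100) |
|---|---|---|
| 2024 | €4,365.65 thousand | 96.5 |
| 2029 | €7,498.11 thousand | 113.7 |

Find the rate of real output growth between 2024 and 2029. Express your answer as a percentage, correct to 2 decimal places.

Real output 2024 = 4365.65 / 0.965 = 4523.99.
Real output 2029 = 7498.11 / 1.137 = 6594.64.
Real growth = 6594.64 / 4523.99 − 1 = 0.4577.

45.77%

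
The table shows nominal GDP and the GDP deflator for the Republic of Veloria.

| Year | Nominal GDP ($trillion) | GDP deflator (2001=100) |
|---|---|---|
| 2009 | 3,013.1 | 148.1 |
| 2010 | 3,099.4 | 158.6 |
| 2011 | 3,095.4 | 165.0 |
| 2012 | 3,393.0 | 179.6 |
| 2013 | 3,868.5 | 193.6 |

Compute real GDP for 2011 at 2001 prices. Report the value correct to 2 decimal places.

$1,876.00 trillion

Real GDP 2011 = 3095.4 / 1.650 = 1876.00.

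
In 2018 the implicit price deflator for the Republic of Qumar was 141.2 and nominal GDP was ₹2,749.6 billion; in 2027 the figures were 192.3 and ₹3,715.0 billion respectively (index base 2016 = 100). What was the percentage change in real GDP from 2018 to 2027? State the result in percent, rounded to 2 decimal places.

Real GDP 2018 = 2749.6 / 1.412 = 1947.31.
Real GDP 2027 = 3715.0 / 1.923 = 1931.88.
Real growth = 1931.88 / 1947.31 − 1 = -0.0079.

-0.79%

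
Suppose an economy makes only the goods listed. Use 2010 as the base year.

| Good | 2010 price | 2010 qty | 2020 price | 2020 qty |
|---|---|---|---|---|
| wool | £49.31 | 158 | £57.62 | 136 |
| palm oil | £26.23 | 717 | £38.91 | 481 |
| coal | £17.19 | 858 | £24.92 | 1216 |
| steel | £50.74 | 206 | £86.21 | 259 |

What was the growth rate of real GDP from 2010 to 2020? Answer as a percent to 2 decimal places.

3.03%

Real GDP 2010 = Nominal GDP 2010 = 49.31·158 + 26.23·717 + 17.19·858 + 50.74·206 = 51799.35.
Real GDP 2020 (at 2010 prices) = 49.31·136 + 26.23·481 + 17.19·1216 + 50.74·259 = 53367.49.
Real growth = 53367.49/51799.35 − 1 = 0.0303.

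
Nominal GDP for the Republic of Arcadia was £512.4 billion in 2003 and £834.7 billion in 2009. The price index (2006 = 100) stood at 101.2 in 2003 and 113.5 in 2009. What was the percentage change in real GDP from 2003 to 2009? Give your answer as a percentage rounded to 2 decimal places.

45.25%

Real GDP 2003 = 512.4 / 1.012 = 506.32.
Real GDP 2009 = 834.7 / 1.135 = 735.42.
Real growth = 735.42 / 506.32 − 1 = 0.4525.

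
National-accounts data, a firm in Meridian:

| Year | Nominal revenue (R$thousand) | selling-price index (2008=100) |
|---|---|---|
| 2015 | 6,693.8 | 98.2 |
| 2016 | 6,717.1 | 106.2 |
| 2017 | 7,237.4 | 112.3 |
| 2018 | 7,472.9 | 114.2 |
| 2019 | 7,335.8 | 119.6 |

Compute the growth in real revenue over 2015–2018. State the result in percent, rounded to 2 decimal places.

Real revenue 2015 = 6693.8/0.982 = 6816.50.
Real revenue 2018 = 7472.9/1.142 = 6543.70.
Change = 6543.70/6816.50 − 1 = -0.0400.

-4.00%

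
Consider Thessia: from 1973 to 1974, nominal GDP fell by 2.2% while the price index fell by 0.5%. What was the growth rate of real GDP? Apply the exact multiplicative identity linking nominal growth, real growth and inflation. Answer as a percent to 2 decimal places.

-1.71%

(1 + g_nom) = (1 + g_real)(1 + π), so g_real = 0.9780 / 0.9950 − 1 = -0.01709.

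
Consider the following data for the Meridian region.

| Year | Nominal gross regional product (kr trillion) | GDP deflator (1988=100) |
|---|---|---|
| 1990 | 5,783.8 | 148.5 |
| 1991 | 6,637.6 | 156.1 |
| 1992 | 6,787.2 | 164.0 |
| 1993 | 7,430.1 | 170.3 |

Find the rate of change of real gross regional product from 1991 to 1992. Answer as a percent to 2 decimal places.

-2.67%

Real gross regional product 1991 = 6637.6/1.561 = 4252.15.
Real gross regional product 1992 = 6787.2/1.640 = 4138.54.
Change = 4138.54/4252.15 − 1 = -0.0267.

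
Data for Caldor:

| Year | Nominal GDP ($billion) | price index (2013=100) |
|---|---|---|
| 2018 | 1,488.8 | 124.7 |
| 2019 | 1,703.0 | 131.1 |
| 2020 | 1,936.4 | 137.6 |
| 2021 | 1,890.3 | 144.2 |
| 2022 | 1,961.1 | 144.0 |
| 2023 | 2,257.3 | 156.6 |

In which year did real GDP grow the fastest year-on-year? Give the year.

2019

2019: real = 1703.0/1.311 = 1299.01; growth vs 2018 (1193.91) = 8.80%.
2020: real = 1936.4/1.376 = 1407.27; growth vs 2019 (1299.01) = 8.33%.
2021: real = 1890.3/1.442 = 1310.89; growth vs 2020 (1407.27) = -6.85%.
2022: real = 1961.1/1.440 = 1361.88; growth vs 2021 (1310.89) = 3.89%.
2023: real = 2257.3/1.566 = 1441.44; growth vs 2022 (1361.88) = 5.84%.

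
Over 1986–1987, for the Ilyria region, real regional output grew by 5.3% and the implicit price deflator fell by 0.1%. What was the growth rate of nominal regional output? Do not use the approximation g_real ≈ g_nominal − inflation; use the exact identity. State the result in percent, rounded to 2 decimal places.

5.19%

(1 + g_nom) = (1 + g_real)(1 + π) = 1.0530 × 0.9990 = 1.05195.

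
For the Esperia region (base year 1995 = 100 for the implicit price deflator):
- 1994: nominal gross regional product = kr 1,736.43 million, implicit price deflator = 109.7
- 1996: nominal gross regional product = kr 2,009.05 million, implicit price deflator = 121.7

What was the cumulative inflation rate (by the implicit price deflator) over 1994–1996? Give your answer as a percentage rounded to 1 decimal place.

Price-level change = 121.7 / 109.7 − 1 = 0.1094.

10.9%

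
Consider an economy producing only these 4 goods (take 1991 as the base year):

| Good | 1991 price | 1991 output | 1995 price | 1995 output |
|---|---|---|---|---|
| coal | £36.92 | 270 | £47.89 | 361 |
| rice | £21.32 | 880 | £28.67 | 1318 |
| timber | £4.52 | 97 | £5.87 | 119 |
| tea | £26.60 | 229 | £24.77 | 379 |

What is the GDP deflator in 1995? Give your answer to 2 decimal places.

125.20

Nominal GDP 1995 = 47.89·361 + 28.67·1318 + 5.87·119 + 24.77·379 = 65161.71.
Real GDP 1995 (at 1991 prices) = 36.92·361 + 21.32·1318 + 4.52·119 + 26.60·379 = 52047.16.
Deflator = Nominal/Real × 100 = 65161.71/52047.16 × 100 = 125.197.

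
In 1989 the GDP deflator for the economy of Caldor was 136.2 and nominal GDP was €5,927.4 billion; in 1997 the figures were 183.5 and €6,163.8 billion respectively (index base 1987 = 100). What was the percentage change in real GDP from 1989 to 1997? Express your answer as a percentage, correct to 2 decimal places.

Deflate each year: 1989 → 5927.4/1.362 = 4351.98; 1997 → 6163.8/1.835 = 3359.02.
So real GDP changed by 3359.02/4351.98 − 1 = -0.2282, i.e. -22.82%.

-22.82%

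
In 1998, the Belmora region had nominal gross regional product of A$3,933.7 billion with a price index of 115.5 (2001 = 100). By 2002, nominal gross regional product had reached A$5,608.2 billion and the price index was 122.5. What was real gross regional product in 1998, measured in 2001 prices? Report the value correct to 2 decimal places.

A$3,405.80 billion

Real gross regional product = Nominal / (price index/100) = 3933.7 / 1.155 = 3405.80.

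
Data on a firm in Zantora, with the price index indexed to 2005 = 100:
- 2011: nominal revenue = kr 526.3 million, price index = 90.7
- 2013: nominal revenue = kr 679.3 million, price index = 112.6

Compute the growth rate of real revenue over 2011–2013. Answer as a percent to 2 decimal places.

Deflate each year: 2011 → 526.3/0.907 = 580.26; 2013 → 679.3/1.126 = 603.29.
So real revenue changed by 603.29/580.26 − 1 = 0.0397, i.e. 3.97%.

3.97%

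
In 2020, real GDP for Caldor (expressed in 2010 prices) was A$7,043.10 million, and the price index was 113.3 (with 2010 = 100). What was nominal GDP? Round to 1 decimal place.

A$7,979.8 million

Nominal GDP = Real × (price index/100) = 7043.10 × 1.133 = 7979.83.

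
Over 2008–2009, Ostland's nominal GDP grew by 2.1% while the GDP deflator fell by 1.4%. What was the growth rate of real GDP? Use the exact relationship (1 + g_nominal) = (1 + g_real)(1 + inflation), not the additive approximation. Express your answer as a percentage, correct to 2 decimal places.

3.55%

(1 + g_nom) = (1 + g_real)(1 + π), so g_real = 1.0210 / 0.9860 − 1 = 0.03550.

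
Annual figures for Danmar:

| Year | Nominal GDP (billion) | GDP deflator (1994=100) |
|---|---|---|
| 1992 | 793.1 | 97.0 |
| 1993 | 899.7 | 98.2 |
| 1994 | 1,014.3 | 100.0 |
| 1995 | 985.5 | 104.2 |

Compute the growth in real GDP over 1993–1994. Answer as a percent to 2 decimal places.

Real GDP 1993 = 899.7/0.982 = 916.19.
Real GDP 1994 = 1014.3/1.000 = 1014.30.
Change = 1014.30/916.19 − 1 = 0.1071.

10.71%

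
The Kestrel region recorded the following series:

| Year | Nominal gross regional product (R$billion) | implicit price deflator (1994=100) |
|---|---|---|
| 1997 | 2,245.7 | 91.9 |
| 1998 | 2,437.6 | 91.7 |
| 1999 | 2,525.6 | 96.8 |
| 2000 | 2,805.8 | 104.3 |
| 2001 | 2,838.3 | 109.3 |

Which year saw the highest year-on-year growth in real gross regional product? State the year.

1998: real = 2437.6/0.917 = 2658.23; growth vs 1997 (2443.63) = 8.78%.
1999: real = 2525.6/0.968 = 2609.09; growth vs 1998 (2658.23) = -1.85%.
2000: real = 2805.8/1.043 = 2690.12; growth vs 1999 (2609.09) = 3.11%.
2001: real = 2838.3/1.093 = 2596.80; growth vs 2000 (2690.12) = -3.47%.

1998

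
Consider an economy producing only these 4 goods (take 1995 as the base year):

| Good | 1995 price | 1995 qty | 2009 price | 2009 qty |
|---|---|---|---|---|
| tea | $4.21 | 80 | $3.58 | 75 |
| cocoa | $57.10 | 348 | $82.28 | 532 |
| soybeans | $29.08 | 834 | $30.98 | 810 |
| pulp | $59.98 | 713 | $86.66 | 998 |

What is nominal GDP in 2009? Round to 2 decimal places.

$155621.94

Nominal GDP 2009 = Σ (p_2009 × q_2009) = 3.58·75 + 82.28·532 + 30.98·810 + 86.66·998 = 155621.94.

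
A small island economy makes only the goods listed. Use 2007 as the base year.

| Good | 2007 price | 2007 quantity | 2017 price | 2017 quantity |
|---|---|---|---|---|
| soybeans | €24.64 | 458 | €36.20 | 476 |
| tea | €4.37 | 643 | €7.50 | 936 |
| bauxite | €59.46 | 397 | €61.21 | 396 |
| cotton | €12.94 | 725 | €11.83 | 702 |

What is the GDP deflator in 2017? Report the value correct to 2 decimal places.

Nominal GDP 2017 = 36.20·476 + 7.50·936 + 61.21·396 + 11.83·702 = 56795.02.
Real GDP 2017 (at 2007 prices) = 24.64·476 + 4.37·936 + 59.46·396 + 12.94·702 = 48449.00.
Deflator = Nominal/Real × 100 = 56795.02/48449.00 × 100 = 117.226.

117.23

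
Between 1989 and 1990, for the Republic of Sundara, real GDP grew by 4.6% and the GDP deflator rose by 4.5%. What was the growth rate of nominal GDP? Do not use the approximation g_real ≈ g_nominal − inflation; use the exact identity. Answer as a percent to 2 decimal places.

(1 + g_nom) = (1 + g_real)(1 + π) = 1.0460 × 1.0450 = 1.09307.

9.31%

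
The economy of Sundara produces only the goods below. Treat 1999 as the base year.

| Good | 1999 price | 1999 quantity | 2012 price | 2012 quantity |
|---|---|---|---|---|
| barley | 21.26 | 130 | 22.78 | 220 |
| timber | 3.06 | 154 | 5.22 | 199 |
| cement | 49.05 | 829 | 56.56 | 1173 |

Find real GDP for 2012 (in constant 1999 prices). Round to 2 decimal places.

62821.79

Real GDP 2012 = Σ (p_1999 × q_2012) = 21.26·220 + 3.06·199 + 49.05·1173 = 62821.79.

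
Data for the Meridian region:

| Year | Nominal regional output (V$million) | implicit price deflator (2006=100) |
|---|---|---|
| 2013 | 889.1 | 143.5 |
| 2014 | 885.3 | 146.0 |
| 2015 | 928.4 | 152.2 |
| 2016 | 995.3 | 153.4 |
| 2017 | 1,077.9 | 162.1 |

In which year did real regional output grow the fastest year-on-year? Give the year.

2016

2014: real = 885.3/1.460 = 606.37; growth vs 2013 (619.58) = -2.13%.
2015: real = 928.4/1.522 = 609.99; growth vs 2014 (606.37) = 0.60%.
2016: real = 995.3/1.534 = 648.83; growth vs 2015 (609.99) = 6.37%.
2017: real = 1077.9/1.621 = 664.96; growth vs 2016 (648.83) = 2.49%.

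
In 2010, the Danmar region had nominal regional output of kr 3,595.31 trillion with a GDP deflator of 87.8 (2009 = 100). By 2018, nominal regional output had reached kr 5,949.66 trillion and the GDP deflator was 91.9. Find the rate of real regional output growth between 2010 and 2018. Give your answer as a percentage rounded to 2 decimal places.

58.10%

Deflate each year: 2010 → 3595.31/0.878 = 4094.89; 2018 → 5949.66/0.919 = 6474.06.
So real regional output changed by 6474.06/4094.89 − 1 = 0.5810, i.e. 58.10%.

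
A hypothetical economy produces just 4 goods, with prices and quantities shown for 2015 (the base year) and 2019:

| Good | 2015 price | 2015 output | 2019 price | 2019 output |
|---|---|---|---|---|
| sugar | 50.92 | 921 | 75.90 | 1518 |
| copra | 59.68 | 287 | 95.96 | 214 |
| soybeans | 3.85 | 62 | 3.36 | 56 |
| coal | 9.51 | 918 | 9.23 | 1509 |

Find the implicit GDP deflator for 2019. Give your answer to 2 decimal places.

143.23

Nominal GDP 2019 = 75.90·1518 + 95.96·214 + 3.36·56 + 9.23·1509 = 149867.87.
Real GDP 2019 (at 2015 prices) = 50.92·1518 + 59.68·214 + 3.85·56 + 9.51·1509 = 104634.27.
Deflator = Nominal/Real × 100 = 149867.87/104634.27 × 100 = 143.230.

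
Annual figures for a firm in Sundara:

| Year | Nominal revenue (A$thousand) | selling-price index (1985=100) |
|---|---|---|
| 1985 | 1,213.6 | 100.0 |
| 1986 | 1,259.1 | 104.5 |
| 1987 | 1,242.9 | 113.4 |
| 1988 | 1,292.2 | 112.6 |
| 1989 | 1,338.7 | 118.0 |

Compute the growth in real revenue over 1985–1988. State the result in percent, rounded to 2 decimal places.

-5.44%

Real revenue 1985 = 1213.6/1.000 = 1213.60.
Real revenue 1988 = 1292.2/1.126 = 1147.60.
Change = 1147.60/1213.60 − 1 = -0.0544.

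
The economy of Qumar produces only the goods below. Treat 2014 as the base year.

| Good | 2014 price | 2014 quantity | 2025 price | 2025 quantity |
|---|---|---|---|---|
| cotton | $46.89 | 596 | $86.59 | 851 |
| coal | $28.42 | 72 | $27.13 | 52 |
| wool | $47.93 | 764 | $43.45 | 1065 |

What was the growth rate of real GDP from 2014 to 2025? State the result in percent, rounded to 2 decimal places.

38.76%

Real GDP 2014 = Nominal GDP 2014 = 46.89·596 + 28.42·72 + 47.93·764 = 66611.20.
Real GDP 2025 (at 2014 prices) = 46.89·851 + 28.42·52 + 47.93·1065 = 92426.68.
Real growth = 92426.68/66611.20 − 1 = 0.3876.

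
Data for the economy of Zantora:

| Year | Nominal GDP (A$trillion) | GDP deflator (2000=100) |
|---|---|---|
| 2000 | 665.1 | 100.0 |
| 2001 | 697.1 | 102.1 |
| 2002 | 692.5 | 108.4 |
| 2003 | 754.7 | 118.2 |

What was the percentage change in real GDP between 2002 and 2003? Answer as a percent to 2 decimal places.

Real GDP 2002 = 692.5/1.084 = 638.84.
Real GDP 2003 = 754.7/1.182 = 638.49.
Change = 638.49/638.84 − 1 = -0.0005.

-0.05%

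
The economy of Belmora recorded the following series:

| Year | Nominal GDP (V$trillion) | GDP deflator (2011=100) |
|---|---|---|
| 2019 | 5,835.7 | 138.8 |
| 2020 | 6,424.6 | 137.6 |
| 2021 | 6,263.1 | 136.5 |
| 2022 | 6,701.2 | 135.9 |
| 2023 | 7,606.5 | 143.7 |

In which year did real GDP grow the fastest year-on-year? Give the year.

2020

2020: real = 6424.6/1.376 = 4669.04; growth vs 2019 (4204.39) = 11.05%.
2021: real = 6263.1/1.365 = 4588.35; growth vs 2020 (4669.04) = -1.73%.
2022: real = 6701.2/1.359 = 4930.98; growth vs 2021 (4588.35) = 7.47%.
2023: real = 7606.5/1.437 = 5293.32; growth vs 2022 (4930.98) = 7.35%.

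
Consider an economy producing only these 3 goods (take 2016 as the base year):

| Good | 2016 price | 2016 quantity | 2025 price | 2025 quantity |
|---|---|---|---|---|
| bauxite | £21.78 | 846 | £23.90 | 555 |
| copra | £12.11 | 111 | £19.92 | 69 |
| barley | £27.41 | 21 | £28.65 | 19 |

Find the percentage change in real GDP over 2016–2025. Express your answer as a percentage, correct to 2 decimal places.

-33.92%

Real GDP 2016 = Nominal GDP 2016 = 21.78·846 + 12.11·111 + 27.41·21 = 20345.70.
Real GDP 2025 (at 2016 prices) = 21.78·555 + 12.11·69 + 27.41·19 = 13444.28.
Real growth = 13444.28/20345.70 − 1 = -0.3392.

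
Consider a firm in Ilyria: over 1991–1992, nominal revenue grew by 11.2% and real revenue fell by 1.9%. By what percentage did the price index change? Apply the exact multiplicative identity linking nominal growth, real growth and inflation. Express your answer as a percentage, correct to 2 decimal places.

13.35%

(1 + g_nom) = (1 + g_real)(1 + π), so π = 1.1120 / 0.9810 − 1 = 0.13354.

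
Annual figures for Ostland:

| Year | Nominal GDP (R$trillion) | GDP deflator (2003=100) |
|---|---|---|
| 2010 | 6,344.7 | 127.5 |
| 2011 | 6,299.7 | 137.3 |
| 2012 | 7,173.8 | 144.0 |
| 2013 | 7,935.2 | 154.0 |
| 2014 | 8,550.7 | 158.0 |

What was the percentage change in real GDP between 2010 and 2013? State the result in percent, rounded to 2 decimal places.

Real GDP 2010 = 6344.7/1.275 = 4976.24.
Real GDP 2013 = 7935.2/1.540 = 5152.73.
Change = 5152.73/4976.24 − 1 = 0.0355.

3.55%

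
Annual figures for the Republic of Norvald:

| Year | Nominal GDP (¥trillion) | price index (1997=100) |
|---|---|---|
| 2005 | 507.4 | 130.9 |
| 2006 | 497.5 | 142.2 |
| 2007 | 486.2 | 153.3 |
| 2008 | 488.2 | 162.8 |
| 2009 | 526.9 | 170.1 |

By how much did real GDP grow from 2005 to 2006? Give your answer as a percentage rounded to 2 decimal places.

Real GDP 2005 = 507.4/1.309 = 387.62.
Real GDP 2006 = 497.5/1.422 = 349.86.
Change = 349.86/387.62 − 1 = -0.0974.

-9.74%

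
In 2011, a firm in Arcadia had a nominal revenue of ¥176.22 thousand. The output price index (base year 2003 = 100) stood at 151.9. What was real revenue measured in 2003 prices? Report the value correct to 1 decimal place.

Real revenue = Nominal / (output price index/100) = 176.22 / 1.519 = 116.01.

¥116.0 thousand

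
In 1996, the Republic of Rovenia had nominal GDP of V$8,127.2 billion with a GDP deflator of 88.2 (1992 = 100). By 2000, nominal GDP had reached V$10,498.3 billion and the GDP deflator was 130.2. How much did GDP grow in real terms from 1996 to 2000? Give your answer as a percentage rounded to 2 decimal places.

Deflate each year: 1996 → 8127.2/0.882 = 9214.51; 2000 → 10498.3/1.302 = 8063.21.
So real GDP changed by 8063.21/9214.51 − 1 = -0.1249, i.e. -12.49%.

-12.49%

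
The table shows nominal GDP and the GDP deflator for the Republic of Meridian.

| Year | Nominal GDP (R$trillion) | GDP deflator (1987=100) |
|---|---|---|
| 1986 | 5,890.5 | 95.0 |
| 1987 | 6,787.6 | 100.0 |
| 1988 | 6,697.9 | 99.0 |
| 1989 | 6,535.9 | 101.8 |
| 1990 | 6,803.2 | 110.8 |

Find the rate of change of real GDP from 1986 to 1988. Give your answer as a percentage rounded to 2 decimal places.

9.11%

Real GDP 1986 = 5890.5/0.950 = 6200.53.
Real GDP 1988 = 6697.9/0.990 = 6765.56.
Change = 6765.56/6200.53 − 1 = 0.0911.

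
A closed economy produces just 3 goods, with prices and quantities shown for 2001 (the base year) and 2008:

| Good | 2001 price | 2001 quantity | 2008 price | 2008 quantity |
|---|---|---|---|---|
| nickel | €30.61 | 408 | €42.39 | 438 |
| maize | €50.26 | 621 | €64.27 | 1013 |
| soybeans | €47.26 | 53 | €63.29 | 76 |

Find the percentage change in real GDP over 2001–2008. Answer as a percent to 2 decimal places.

46.98%

Real GDP 2001 = Nominal GDP 2001 = 30.61·408 + 50.26·621 + 47.26·53 = 46205.12.
Real GDP 2008 (at 2001 prices) = 30.61·438 + 50.26·1013 + 47.26·76 = 67912.32.
Real growth = 67912.32/46205.12 − 1 = 0.4698.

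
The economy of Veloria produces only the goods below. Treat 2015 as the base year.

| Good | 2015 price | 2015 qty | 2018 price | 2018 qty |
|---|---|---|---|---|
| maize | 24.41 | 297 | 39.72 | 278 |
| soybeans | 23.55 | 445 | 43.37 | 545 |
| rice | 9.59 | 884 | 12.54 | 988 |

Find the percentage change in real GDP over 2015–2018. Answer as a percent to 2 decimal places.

Real GDP 2015 = Nominal GDP 2015 = 24.41·297 + 23.55·445 + 9.59·884 = 26207.08.
Real GDP 2018 (at 2015 prices) = 24.41·278 + 23.55·545 + 9.59·988 = 29095.65.
Real growth = 29095.65/26207.08 − 1 = 0.1102.

11.02%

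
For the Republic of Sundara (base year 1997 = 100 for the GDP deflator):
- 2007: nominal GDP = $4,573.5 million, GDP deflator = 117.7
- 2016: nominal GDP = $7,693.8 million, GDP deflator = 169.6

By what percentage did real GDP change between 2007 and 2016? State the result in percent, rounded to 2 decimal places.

16.75%

Deflate each year: 2007 → 4573.5/1.177 = 3885.73; 2016 → 7693.8/1.696 = 4536.44.
So real GDP changed by 4536.44/3885.73 − 1 = 0.1675, i.e. 16.75%.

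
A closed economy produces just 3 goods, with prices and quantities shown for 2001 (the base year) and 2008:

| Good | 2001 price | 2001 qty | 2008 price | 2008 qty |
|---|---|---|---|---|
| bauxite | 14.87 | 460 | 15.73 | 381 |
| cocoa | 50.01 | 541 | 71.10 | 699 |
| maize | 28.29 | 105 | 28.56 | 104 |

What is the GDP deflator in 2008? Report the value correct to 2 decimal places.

Nominal GDP 2008 = 15.73·381 + 71.10·699 + 28.56·104 = 58662.27.
Real GDP 2008 (at 2001 prices) = 14.87·381 + 50.01·699 + 28.29·104 = 43564.62.
Deflator = Nominal/Real × 100 = 58662.27/43564.62 × 100 = 134.656.

134.66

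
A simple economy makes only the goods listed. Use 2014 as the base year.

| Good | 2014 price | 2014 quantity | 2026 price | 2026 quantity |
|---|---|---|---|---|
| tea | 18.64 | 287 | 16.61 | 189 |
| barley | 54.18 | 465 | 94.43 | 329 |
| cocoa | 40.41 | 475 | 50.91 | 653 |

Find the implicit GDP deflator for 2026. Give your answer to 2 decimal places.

Nominal GDP 2026 = 16.61·189 + 94.43·329 + 50.91·653 = 67450.99.
Real GDP 2026 (at 2014 prices) = 18.64·189 + 54.18·329 + 40.41·653 = 47735.91.
Deflator = Nominal/Real × 100 = 67450.99/47735.91 × 100 = 141.300.

141.30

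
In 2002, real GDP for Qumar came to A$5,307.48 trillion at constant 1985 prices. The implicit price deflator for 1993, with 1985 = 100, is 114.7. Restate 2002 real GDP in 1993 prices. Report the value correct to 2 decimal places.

Real GDP in 1993 prices = Real GDP in 1985 prices × (P_1993/P_1985) = 5307.48 × 1.147 = 6087.68.

A$6,087.68 trillion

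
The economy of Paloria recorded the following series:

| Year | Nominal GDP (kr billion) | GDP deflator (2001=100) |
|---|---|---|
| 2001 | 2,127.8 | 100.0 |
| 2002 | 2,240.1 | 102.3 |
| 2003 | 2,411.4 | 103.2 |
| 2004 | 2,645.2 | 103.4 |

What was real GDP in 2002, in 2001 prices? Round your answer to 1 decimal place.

kr 2,189.7 billion

Real GDP 2002 = 2240.1 / 1.023 = 2189.74.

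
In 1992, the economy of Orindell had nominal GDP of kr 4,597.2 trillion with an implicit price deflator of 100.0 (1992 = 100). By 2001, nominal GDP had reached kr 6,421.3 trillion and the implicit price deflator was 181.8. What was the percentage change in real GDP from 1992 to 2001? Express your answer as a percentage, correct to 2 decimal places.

-23.17%

Real GDP 1992 = 4597.2 / 1.000 = 4597.20.
Real GDP 2001 = 6421.3 / 1.818 = 3532.07.
Real growth = 3532.07 / 4597.20 − 1 = -0.2317.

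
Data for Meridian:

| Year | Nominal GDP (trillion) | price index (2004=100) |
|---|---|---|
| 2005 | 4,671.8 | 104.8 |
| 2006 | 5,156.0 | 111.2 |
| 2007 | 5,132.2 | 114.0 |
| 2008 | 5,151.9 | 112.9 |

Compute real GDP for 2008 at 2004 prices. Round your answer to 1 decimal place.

Real GDP 2008 = 5151.9 / 1.129 = 4563.24.

4,563.2 trillion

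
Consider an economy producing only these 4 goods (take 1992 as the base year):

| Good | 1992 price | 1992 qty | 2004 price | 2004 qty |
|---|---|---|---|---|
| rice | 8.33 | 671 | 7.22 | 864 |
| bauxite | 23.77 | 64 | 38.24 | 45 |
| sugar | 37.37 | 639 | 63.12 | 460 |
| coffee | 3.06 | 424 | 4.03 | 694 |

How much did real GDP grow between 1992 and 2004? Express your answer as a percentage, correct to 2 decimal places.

Real GDP 1992 = Nominal GDP 1992 = 8.33·671 + 23.77·64 + 37.37·639 + 3.06·424 = 32287.58.
Real GDP 2004 (at 1992 prices) = 8.33·864 + 23.77·45 + 37.37·460 + 3.06·694 = 27580.61.
Real growth = 27580.61/32287.58 − 1 = -0.1458.

-14.58%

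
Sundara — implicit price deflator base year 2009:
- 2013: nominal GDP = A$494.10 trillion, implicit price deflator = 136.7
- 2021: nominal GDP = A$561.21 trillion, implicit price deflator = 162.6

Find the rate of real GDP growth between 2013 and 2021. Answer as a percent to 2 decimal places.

Real GDP 2013 = 494.10 / 1.367 = 361.45.
Real GDP 2021 = 561.21 / 1.626 = 345.15.
Real growth = 345.15 / 361.45 − 1 = -0.0451.

-4.51%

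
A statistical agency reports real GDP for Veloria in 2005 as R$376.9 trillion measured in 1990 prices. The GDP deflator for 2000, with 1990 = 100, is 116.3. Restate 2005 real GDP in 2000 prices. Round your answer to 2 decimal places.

Real GDP in 2000 prices = Real GDP in 1990 prices × (P_2000/P_1990) = 376.9 × 1.163 = 438.33.

R$438.33 trillion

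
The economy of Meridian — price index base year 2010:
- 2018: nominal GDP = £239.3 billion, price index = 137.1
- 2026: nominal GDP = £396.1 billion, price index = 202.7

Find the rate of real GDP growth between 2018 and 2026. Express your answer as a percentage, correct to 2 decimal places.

11.96%

Real GDP 2018 = 239.3 / 1.371 = 174.54.
Real GDP 2026 = 396.1 / 2.027 = 195.41.
Real growth = 195.41 / 174.54 − 1 = 0.1196.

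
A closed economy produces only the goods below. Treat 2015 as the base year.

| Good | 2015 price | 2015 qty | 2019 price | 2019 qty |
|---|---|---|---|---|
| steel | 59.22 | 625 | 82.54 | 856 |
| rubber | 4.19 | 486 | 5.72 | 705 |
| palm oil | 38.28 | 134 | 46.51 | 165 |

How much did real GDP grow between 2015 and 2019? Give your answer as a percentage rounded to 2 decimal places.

35.73%

Real GDP 2015 = Nominal GDP 2015 = 59.22·625 + 4.19·486 + 38.28·134 = 44178.36.
Real GDP 2019 (at 2015 prices) = 59.22·856 + 4.19·705 + 38.28·165 = 59962.47.
Real growth = 59962.47/44178.36 − 1 = 0.3573.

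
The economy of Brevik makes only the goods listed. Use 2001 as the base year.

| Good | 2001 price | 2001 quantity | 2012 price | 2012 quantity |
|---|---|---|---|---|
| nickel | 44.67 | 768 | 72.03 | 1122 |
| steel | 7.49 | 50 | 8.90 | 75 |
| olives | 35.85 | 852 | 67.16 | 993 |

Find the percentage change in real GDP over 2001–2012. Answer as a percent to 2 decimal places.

32.28%

Real GDP 2001 = Nominal GDP 2001 = 44.67·768 + 7.49·50 + 35.85·852 = 65225.26.
Real GDP 2012 (at 2001 prices) = 44.67·1122 + 7.49·75 + 35.85·993 = 86280.54.
Real growth = 86280.54/65225.26 − 1 = 0.3228.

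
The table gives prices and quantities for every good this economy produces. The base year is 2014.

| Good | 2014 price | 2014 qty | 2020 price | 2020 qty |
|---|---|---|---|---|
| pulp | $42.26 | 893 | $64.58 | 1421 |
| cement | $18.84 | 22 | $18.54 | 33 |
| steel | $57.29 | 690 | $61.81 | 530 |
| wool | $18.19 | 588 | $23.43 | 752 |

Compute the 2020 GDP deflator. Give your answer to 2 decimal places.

136.33

Nominal GDP 2020 = 64.58·1421 + 18.54·33 + 61.81·530 + 23.43·752 = 142758.66.
Real GDP 2020 (at 2014 prices) = 42.26·1421 + 18.84·33 + 57.29·530 + 18.19·752 = 104715.76.
Deflator = Nominal/Real × 100 = 142758.66/104715.76 × 100 = 136.330.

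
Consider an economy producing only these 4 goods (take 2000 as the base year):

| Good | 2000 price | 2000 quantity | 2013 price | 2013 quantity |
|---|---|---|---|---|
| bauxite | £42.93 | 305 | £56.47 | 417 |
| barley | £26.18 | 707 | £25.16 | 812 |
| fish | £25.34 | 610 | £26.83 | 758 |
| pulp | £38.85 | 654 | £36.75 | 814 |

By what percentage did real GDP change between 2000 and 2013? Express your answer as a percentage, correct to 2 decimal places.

24.18%

Real GDP 2000 = Nominal GDP 2000 = 42.93·305 + 26.18·707 + 25.34·610 + 38.85·654 = 72468.21.
Real GDP 2013 (at 2000 prices) = 42.93·417 + 26.18·812 + 25.34·758 + 38.85·814 = 89991.59.
Real growth = 89991.59/72468.21 − 1 = 0.2418.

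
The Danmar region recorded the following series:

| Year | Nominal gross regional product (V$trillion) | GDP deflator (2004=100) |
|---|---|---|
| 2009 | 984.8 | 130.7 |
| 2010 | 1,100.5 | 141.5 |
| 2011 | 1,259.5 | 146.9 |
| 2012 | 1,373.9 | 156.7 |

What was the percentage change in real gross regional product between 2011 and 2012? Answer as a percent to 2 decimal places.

2.26%

Real gross regional product 2011 = 1259.5/1.469 = 857.39.
Real gross regional product 2012 = 1373.9/1.567 = 876.77.
Change = 876.77/857.39 − 1 = 0.0226.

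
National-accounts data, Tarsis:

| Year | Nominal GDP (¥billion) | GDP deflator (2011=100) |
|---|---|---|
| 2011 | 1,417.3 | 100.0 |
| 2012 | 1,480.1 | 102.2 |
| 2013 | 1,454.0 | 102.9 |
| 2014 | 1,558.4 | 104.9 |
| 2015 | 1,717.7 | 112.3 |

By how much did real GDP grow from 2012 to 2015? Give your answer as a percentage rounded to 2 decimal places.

Real GDP 2012 = 1480.1/1.022 = 1448.24.
Real GDP 2015 = 1717.7/1.123 = 1529.56.
Change = 1529.56/1448.24 − 1 = 0.0562.

5.62%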